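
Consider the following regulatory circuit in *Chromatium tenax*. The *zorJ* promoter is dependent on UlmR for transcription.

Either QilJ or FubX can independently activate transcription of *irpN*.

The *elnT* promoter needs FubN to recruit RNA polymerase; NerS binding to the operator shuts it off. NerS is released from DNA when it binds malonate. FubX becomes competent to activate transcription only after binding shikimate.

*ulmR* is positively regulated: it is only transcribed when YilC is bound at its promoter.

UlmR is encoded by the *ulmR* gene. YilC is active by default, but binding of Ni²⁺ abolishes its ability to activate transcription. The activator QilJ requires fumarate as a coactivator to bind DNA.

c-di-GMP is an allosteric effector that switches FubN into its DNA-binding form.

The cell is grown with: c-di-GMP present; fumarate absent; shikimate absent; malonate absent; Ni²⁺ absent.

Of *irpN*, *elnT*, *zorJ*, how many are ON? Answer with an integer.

1

Fumarate is absent, so QilJ is inactive.
Shikimate is absent, so FubX is inactive.
No activator is available at the *irpN* promoter, so *irpN* is not transcribed.
→ *irpN* is OFF.
Malonate is absent, so NerS is active.
c-di-GMP is present, so FubN is active.
With repressor NerS bound, *elnT* is not transcribed.
→ *elnT* is OFF.
Ni²⁺ is absent, so YilC is active.
No repressor is bound and YilC is active, so *ulmR* is transcribed.
So UlmR is produced and active.
No repressor is bound and UlmR is active, so *zorJ* is transcribed.
→ *zorJ* is ON.
1 of the 3 genes is transcribed.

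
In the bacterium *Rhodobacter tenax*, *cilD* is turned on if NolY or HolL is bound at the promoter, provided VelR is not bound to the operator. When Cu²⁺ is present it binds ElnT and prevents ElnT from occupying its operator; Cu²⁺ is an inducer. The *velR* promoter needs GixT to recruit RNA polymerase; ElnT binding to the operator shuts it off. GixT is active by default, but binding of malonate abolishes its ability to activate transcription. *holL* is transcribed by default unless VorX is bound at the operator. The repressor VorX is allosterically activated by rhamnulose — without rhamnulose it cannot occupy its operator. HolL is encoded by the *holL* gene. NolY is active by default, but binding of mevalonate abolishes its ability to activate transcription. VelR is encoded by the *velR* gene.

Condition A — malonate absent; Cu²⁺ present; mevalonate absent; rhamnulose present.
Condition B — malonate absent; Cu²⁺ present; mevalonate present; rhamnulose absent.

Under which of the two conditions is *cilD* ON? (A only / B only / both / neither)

neither

Condition A:
Malonate is absent, so GixT is active.
Cu²⁺ is present, so ElnT is inactive.
No repressor is bound and GixT is active, so *velR* is transcribed.
So VelR is produced and active.
Mevalonate is absent, so NolY is active.
Rhamnulose is present, so VorX is active.
With repressor VorX bound, *holL* is not transcribed.
So HolL is not produced.
With repressor VelR bound, *cilD* is not transcribed.
→ *cilD* is OFF in A.
Condition B:
Malonate is absent, so GixT is active.
Cu²⁺ is present, so ElnT is inactive.
No repressor is bound and GixT is active, so *velR* is transcribed.
So VelR is produced and active.
Mevalonate is present, so NolY is inactive.
Rhamnulose is absent, so VorX is inactive.
With no repressor bound, *holL* is transcribed.
So HolL is produced and active.
With repressor VelR bound, *cilD* is not transcribed.
→ *cilD* is OFF in B.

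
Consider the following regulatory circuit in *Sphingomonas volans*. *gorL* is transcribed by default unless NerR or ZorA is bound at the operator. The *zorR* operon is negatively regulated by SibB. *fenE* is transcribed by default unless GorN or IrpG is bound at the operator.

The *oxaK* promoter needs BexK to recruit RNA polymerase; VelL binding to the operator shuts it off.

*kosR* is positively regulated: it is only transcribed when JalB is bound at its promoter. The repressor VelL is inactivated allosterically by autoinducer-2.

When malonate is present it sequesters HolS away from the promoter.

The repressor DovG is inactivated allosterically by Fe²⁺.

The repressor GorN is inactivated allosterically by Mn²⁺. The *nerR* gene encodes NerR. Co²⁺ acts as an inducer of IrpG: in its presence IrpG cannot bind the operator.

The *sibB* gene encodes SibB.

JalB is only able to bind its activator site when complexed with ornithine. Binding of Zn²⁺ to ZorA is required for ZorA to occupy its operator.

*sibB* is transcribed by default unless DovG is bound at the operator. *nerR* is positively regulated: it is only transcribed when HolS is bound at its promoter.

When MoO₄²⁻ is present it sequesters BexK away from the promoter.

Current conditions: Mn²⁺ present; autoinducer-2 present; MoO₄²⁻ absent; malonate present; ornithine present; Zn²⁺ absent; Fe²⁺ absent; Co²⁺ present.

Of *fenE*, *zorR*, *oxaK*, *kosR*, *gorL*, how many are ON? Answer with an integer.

Mn²⁺ is present, so GorN is inactive.
Co²⁺ is present, so IrpG is inactive.
With no repressor bound, *fenE* is transcribed.
→ *fenE* is ON.
Fe²⁺ is absent, so DovG is active.
With repressor DovG bound, *sibB* is not transcribed.
So SibB is not produced.
With no repressor bound, *zorR* is transcribed.
→ *zorR* is ON.
MoO₄²⁻ is absent, so BexK is active.
Autoinducer-2 is present, so VelL is inactive.
No repressor is bound and BexK is active, so *oxaK* is transcribed.
→ *oxaK* is ON.
Ornithine is present, so JalB is active.
No repressor is bound and JalB is active, so *kosR* is transcribed.
→ *kosR* is ON.
Malonate is present, so HolS is inactive.
Required activator HolS is absent, so *nerR* is not transcribed.
So NerR is not produced.
Zn²⁺ is absent, so ZorA is inactive.
With no repressor bound, *gorL* is transcribed.
→ *gorL* is ON.
5 of the 5 genes are transcribed.

5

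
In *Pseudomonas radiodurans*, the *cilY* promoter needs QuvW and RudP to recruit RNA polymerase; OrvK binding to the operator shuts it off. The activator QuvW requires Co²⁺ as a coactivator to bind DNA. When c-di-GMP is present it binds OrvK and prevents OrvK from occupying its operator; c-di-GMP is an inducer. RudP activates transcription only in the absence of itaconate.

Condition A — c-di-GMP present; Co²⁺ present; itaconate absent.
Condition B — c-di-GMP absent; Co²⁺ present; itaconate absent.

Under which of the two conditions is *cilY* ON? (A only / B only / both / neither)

A only

Condition A:
c-di-GMP is present, so OrvK is inactive.
Co²⁺ is present, so QuvW is active.
Itaconate is absent, so RudP is active.
No repressor is bound and QuvW and RudP are active, so *cilY* is transcribed.
→ *cilY* is ON in A.
Condition B:
c-di-GMP is absent, so OrvK is active.
Co²⁺ is present, so QuvW is active.
Itaconate is absent, so RudP is active.
With repressor OrvK bound, *cilY* is not transcribed.
→ *cilY* is OFF in B.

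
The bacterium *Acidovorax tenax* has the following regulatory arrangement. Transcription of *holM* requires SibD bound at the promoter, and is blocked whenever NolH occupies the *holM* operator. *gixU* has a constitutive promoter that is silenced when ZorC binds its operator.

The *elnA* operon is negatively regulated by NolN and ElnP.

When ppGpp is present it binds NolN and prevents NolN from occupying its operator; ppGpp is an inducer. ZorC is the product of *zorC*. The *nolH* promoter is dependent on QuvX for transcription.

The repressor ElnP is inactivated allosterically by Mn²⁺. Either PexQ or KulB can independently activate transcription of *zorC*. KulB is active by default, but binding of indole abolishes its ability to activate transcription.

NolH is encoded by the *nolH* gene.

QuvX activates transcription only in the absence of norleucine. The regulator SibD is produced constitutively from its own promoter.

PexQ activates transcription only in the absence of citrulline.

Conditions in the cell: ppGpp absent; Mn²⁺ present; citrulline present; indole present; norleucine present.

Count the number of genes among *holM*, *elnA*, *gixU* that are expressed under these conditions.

Norleucine is present, so QuvX is inactive.
Required activator QuvX is absent, so *nolH* is not transcribed.
So NolH is not produced.
SibD is produced constitutively and is active.
No repressor is bound and SibD is active, so *holM* is transcribed.
→ *holM* is ON.
ppGpp is absent, so NolN is active.
Mn²⁺ is present, so ElnP is inactive.
With repressor NolN bound, *elnA* is not transcribed.
→ *elnA* is OFF.
Citrulline is present, so PexQ is inactive.
Indole is present, so KulB is inactive.
No activator is available at the *zorC* promoter, so *zorC* is not transcribed.
So ZorC is not produced.
With no repressor bound, *gixU* is transcribed.
→ *gixU* is ON.
2 of the 3 genes are transcribed.

2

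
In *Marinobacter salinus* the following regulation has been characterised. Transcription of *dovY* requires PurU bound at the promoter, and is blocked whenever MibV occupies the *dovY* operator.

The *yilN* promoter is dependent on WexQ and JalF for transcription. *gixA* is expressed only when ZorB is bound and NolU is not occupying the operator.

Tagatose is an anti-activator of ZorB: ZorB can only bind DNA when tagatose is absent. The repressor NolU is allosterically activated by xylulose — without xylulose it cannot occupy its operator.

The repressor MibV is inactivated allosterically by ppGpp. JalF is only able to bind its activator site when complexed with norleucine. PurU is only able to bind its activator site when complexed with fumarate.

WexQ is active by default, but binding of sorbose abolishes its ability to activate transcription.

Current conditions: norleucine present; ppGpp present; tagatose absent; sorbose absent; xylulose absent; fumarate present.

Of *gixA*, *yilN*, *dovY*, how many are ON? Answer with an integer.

Tagatose is absent, so ZorB is active.
Xylulose is absent, so NolU is inactive.
No repressor is bound and ZorB is active, so *gixA* is transcribed.
→ *gixA* is ON.
Sorbose is absent, so WexQ is active.
Norleucine is present, so JalF is active.
No repressor is bound and WexQ and JalF are active, so *yilN* is transcribed.
→ *yilN* is ON.
Fumarate is present, so PurU is active.
ppGpp is present, so MibV is inactive.
No repressor is bound and PurU is active, so *dovY* is transcribed.
→ *dovY* is ON.
3 of the 3 genes are transcribed.

3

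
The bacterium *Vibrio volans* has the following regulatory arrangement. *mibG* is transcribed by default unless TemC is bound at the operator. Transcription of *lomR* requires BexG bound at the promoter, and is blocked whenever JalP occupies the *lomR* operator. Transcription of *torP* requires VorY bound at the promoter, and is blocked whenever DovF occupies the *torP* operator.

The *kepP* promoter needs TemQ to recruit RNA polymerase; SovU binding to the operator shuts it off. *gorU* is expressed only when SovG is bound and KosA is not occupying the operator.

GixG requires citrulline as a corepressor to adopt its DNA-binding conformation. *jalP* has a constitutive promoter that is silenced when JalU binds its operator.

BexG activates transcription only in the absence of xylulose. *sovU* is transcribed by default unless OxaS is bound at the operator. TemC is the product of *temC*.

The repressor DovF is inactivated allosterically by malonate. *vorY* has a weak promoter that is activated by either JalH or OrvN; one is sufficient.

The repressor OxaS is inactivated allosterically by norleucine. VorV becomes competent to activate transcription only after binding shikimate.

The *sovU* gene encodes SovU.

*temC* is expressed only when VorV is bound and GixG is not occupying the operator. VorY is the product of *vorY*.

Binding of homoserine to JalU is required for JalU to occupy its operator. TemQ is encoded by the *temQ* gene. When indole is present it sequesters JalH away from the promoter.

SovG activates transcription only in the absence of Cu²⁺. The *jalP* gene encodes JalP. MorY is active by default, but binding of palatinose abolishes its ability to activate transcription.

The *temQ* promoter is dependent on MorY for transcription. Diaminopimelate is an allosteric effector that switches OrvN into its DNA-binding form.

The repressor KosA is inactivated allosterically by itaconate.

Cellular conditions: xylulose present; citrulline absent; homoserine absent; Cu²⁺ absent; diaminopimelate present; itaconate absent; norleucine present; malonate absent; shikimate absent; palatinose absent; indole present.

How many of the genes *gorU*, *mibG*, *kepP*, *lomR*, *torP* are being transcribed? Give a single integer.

Cu²⁺ is absent, so SovG is active.
Itaconate is absent, so KosA is active.
With repressor KosA bound, *gorU* is not transcribed.
→ *gorU* is OFF.
Citrulline is absent, so GixG is inactive.
Shikimate is absent, so VorV is inactive.
Required activator VorV is absent, so *temC* is not transcribed.
So TemC is not produced.
With no repressor bound, *mibG* is transcribed.
→ *mibG* is ON.
Palatinose is absent, so MorY is active.
No repressor is bound and MorY is active, so *temQ* is transcribed.
So TemQ is produced and active.
Norleucine is present, so OxaS is inactive.
With no repressor bound, *sovU* is transcribed.
So SovU is produced and active.
With repressor SovU bound, *kepP* is not transcribed.
→ *kepP* is OFF.
Homoserine is absent, so JalU is inactive.
With no repressor bound, *jalP* is transcribed.
So JalP is produced and active.
Xylulose is present, so BexG is inactive.
With repressor JalP bound, *lomR* is not transcribed.
→ *lomR* is OFF.
Indole is present, so JalH is inactive.
Diaminopimelate is present, so OrvN is active.
Activator OrvN is present, so *vorY* is transcribed.
So VorY is produced and active.
Malonate is absent, so DovF is active.
With repressor DovF bound, *torP* is not transcribed.
→ *torP* is OFF.
1 of the 5 genes is transcribed.

1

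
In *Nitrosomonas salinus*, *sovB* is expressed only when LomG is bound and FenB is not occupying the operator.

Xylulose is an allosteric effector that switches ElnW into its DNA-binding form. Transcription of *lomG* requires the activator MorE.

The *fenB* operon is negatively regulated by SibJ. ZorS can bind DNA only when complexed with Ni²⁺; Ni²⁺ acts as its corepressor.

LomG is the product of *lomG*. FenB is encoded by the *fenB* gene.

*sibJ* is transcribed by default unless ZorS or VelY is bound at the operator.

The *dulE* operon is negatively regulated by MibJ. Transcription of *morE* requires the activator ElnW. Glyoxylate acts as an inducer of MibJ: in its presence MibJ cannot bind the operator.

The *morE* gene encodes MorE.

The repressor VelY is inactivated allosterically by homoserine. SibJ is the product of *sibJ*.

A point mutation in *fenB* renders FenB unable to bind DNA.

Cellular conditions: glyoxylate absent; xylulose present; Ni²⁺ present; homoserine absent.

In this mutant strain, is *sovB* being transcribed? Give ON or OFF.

FenB is non-functional in this strain, so it has no effect.
Xylulose is present, so ElnW is active.
No repressor is bound and ElnW is active, so *morE* is transcribed.
So MorE is produced and active.
No repressor is bound and MorE is active, so *lomG* is transcribed.
So LomG is produced and active.
No repressor is bound and LomG is active, so *sovB* is transcribed.

ON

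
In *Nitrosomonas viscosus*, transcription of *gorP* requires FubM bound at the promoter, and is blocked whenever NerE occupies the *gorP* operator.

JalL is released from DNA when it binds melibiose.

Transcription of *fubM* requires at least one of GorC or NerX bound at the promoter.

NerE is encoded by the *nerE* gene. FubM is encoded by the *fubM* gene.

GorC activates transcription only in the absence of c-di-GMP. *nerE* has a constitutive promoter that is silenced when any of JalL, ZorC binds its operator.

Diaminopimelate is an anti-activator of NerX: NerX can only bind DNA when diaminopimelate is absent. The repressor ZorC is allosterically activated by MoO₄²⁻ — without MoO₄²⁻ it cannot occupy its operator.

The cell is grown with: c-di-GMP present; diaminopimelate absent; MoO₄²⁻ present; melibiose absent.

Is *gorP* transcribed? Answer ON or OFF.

c-di-GMP is present, so GorC is inactive.
Diaminopimelate is absent, so NerX is active.
Activator NerX is present, so *fubM* is transcribed.
So FubM is produced and active.
Melibiose is absent, so JalL is active.
MoO₄²⁻ is present, so ZorC is active.
With repressor JalL bound, *nerE* is not transcribed.
So NerE is not produced.
No repressor is bound and FubM is active, so *gorP* is transcribed.

ON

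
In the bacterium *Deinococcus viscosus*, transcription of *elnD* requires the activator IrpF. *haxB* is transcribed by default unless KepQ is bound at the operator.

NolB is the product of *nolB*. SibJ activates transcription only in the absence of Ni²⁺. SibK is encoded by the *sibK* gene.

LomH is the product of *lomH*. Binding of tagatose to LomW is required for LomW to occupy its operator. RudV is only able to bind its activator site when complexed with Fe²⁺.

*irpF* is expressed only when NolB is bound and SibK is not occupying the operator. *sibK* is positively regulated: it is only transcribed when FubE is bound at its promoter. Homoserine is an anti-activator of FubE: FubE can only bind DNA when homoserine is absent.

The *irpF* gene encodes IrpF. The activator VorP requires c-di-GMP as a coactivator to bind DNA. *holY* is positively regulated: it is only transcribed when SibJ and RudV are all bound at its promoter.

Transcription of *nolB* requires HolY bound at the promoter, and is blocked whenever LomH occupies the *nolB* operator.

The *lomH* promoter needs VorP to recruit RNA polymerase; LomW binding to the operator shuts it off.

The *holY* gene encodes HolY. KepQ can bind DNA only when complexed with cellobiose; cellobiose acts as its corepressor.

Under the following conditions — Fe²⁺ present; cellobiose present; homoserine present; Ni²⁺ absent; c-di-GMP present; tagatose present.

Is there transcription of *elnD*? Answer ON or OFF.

ON

c-di-GMP is present, so VorP is active.
Tagatose is present, so LomW is active.
With repressor LomW bound, *lomH* is not transcribed.
So LomH is not produced.
Ni²⁺ is absent, so SibJ is active.
Fe²⁺ is present, so RudV is active.
No repressor is bound and SibJ and RudV are active, so *holY* is transcribed.
So HolY is produced and active.
No repressor is bound and HolY is active, so *nolB* is transcribed.
So NolB is produced and active.
Homoserine is present, so FubE is inactive.
Required activator FubE is absent, so *sibK* is not transcribed.
So SibK is not produced.
No repressor is bound and NolB is active, so *irpF* is transcribed.
So IrpF is produced and active.
No repressor is bound and IrpF is active, so *elnD* is transcribed.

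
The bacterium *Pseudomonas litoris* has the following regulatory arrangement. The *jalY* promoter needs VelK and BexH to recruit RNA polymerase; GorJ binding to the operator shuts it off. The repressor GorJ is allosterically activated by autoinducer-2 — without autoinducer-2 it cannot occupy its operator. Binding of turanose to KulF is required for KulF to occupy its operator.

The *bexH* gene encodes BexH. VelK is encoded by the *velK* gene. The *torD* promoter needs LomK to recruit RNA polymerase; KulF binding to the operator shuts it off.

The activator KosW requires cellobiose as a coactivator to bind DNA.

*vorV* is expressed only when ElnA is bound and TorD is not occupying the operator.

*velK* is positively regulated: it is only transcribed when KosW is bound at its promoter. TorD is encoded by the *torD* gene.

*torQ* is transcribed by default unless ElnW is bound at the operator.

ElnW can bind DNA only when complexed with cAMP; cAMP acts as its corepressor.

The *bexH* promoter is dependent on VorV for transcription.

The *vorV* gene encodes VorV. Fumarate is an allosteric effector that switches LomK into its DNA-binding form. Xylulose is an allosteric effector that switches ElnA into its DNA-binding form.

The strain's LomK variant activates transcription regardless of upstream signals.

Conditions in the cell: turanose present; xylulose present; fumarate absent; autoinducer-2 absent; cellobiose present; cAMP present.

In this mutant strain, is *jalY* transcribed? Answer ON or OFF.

ON

Autoinducer-2 is absent, so GorJ is inactive.
Cellobiose is present, so KosW is active.
No repressor is bound and KosW is active, so *velK* is transcribed.
So VelK is produced and active.
Xylulose is present, so ElnA is active.
LomK is constitutively active in this strain.
Turanose is present, so KulF is active.
With repressor KulF bound, *torD* is not transcribed.
So TorD is not produced.
No repressor is bound and ElnA is active, so *vorV* is transcribed.
So VorV is produced and active.
No repressor is bound and VorV is active, so *bexH* is transcribed.
So BexH is produced and active.
No repressor is bound and VelK and BexH are active, so *jalY* is transcribed.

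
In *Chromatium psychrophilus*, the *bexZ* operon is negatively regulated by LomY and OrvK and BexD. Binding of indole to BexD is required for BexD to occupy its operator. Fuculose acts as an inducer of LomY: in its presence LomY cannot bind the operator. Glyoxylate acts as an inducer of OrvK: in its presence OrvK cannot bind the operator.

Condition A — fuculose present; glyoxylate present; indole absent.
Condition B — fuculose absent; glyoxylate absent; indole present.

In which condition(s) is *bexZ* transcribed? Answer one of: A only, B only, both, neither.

A only

Condition A:
Fuculose is present, so LomY is inactive.
Glyoxylate is present, so OrvK is inactive.
Indole is absent, so BexD is inactive.
With no repressor bound, *bexZ* is transcribed.
→ *bexZ* is ON in A.
Condition B:
Fuculose is absent, so LomY is active.
Glyoxylate is absent, so OrvK is active.
Indole is present, so BexD is active.
With repressor LomY bound, *bexZ* is not transcribed.
→ *bexZ* is OFF in B.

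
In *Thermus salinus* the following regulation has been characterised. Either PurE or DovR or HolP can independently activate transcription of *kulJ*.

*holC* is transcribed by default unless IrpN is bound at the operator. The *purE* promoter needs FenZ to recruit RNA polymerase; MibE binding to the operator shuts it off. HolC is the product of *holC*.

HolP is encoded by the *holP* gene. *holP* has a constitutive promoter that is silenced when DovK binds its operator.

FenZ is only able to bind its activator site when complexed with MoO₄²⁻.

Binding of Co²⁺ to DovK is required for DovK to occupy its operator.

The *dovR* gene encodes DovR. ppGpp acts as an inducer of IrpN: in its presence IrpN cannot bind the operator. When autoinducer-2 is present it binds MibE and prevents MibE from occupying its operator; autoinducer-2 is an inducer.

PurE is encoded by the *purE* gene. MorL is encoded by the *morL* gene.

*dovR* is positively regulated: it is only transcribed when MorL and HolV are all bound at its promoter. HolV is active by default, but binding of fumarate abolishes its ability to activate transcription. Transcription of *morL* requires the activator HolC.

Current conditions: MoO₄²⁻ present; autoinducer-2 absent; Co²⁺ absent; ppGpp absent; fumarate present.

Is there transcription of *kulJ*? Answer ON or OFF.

Autoinducer-2 is absent, so MibE is active.
MoO₄²⁻ is present, so FenZ is active.
With repressor MibE bound, *purE* is not transcribed.
So PurE is not produced.
ppGpp is absent, so IrpN is active.
With repressor IrpN bound, *holC* is not transcribed.
So HolC is not produced.
Required activator HolC is absent, so *morL* is not transcribed.
So MorL is not produced.
Fumarate is present, so HolV is inactive.
Required activator MorL is absent, so *dovR* is not transcribed.
So DovR is not produced.
Co²⁺ is absent, so DovK is inactive.
With no repressor bound, *holP* is transcribed.
So HolP is produced and active.
Activator HolP is present, so *kulJ* is transcribed.

ON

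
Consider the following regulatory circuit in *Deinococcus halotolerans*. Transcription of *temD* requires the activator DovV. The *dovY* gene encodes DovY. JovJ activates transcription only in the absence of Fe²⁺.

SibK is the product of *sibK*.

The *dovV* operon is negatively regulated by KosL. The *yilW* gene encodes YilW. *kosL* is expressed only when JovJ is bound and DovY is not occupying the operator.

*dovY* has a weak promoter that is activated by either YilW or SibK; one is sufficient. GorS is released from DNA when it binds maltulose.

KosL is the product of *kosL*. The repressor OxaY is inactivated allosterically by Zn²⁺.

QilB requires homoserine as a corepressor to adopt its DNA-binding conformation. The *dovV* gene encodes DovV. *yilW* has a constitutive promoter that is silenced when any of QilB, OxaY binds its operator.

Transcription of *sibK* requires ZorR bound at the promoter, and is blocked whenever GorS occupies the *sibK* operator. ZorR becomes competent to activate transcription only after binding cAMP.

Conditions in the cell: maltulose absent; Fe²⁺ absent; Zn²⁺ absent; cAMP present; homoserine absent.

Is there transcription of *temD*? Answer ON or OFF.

Homoserine is absent, so QilB is inactive.
Zn²⁺ is absent, so OxaY is active.
With repressor OxaY bound, *yilW* is not transcribed.
So YilW is not produced.
cAMP is present, so ZorR is active.
Maltulose is absent, so GorS is active.
With repressor GorS bound, *sibK* is not transcribed.
So SibK is not produced.
No activator is available at the *dovY* promoter, so *dovY* is not transcribed.
So DovY is not produced.
Fe²⁺ is absent, so JovJ is active.
No repressor is bound and JovJ is active, so *kosL* is transcribed.
So KosL is produced and active.
With repressor KosL bound, *dovV* is not transcribed.
So DovV is not produced.
Required activator DovV is absent, so *temD* is not transcribed.

OFF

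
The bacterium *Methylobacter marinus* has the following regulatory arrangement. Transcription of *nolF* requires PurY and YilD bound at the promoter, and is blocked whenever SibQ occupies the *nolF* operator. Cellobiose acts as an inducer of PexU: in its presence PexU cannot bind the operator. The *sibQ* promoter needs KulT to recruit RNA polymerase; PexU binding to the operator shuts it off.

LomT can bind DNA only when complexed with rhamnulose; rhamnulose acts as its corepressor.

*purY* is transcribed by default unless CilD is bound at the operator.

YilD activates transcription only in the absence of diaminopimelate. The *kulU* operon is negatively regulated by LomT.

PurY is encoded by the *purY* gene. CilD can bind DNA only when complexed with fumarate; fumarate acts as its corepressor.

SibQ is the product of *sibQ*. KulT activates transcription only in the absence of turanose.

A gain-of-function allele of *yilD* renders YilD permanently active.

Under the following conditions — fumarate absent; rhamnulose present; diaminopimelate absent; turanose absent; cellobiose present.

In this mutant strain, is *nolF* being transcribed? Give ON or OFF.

Fumarate is absent, so CilD is inactive.
With no repressor bound, *purY* is transcribed.
So PurY is produced and active.
Cellobiose is present, so PexU is inactive.
Turanose is absent, so KulT is active.
No repressor is bound and KulT is active, so *sibQ* is transcribed.
So SibQ is produced and active.
YilD is constitutively active in this strain.
With repressor SibQ bound, *nolF* is not transcribed.

OFF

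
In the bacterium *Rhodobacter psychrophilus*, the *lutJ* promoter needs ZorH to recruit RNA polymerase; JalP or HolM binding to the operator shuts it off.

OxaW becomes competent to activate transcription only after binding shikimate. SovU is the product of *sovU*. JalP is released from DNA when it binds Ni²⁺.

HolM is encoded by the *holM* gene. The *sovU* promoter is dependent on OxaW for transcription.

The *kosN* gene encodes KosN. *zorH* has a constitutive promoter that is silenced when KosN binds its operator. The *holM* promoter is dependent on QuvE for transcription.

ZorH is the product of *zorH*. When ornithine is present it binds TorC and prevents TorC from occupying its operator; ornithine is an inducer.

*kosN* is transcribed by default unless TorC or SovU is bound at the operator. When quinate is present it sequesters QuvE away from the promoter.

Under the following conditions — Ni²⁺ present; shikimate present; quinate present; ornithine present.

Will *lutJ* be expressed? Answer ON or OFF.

ON

Ni²⁺ is present, so JalP is inactive.
Ornithine is present, so TorC is inactive.
Shikimate is present, so OxaW is active.
No repressor is bound and OxaW is active, so *sovU* is transcribed.
So SovU is produced and active.
With repressor SovU bound, *kosN* is not transcribed.
So KosN is not produced.
With no repressor bound, *zorH* is transcribed.
So ZorH is produced and active.
Quinate is present, so QuvE is inactive.
Required activator QuvE is absent, so *holM* is not transcribed.
So HolM is not produced.
No repressor is bound and ZorH is active, so *lutJ* is transcribed.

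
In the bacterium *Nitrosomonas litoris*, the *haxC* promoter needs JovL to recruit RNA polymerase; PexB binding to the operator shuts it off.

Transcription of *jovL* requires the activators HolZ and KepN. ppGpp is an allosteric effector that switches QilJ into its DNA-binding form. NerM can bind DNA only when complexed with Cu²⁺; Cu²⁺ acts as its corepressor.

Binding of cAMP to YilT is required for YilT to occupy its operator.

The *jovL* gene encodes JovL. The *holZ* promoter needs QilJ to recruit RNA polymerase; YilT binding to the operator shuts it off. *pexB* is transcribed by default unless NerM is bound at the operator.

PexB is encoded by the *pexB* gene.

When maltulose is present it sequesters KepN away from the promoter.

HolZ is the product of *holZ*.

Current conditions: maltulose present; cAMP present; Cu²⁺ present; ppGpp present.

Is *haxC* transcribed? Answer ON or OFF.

Cu²⁺ is present, so NerM is active.
With repressor NerM bound, *pexB* is not transcribed.
So PexB is not produced.
cAMP is present, so YilT is active.
ppGpp is present, so QilJ is active.
With repressor YilT bound, *holZ* is not transcribed.
So HolZ is not produced.
Maltulose is present, so KepN is inactive.
Required activator HolZ is absent, so *jovL* is not transcribed.
So JovL is not produced.
Required activator JovL is absent, so *haxC* is not transcribed.

OFF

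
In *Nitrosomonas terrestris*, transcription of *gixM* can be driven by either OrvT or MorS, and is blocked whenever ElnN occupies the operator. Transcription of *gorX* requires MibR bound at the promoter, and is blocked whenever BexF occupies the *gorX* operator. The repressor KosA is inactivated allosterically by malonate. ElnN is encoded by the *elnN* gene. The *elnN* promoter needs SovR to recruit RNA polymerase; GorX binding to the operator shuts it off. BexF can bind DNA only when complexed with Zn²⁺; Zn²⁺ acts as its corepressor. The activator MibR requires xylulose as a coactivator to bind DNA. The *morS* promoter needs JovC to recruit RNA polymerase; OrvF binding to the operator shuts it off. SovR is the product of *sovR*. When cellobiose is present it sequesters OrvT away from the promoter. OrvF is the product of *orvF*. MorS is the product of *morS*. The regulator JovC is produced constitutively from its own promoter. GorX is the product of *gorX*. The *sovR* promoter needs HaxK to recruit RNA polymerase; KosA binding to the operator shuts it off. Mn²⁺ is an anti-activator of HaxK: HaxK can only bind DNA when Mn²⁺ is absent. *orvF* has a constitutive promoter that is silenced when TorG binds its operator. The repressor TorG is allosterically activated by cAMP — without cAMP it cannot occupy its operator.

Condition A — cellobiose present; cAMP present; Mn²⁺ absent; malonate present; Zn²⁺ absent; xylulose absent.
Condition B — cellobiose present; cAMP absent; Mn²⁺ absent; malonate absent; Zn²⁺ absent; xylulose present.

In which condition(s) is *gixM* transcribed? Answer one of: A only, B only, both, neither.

neither

Condition A:
Cellobiose is present, so OrvT is inactive.
JovC is produced constitutively and is active.
cAMP is present, so TorG is active.
With repressor TorG bound, *orvF* is not transcribed.
So OrvF is not produced.
No repressor is bound and JovC is active, so *morS* is transcribed.
So MorS is produced and active.
Mn²⁺ is absent, so HaxK is active.
Malonate is present, so KosA is inactive.
No repressor is bound and HaxK is active, so *sovR* is transcribed.
So SovR is produced and active.
Zn²⁺ is absent, so BexF is inactive.
Xylulose is absent, so MibR is inactive.
Required activator MibR is absent, so *gorX* is not transcribed.
So GorX is not produced.
No repressor is bound and SovR is active, so *elnN* is transcribed.
So ElnN is produced and active.
With repressor ElnN bound, *gixM* is not transcribed.
→ *gixM* is OFF in A.
Condition B:
Cellobiose is present, so OrvT is inactive.
JovC is produced constitutively and is active.
cAMP is absent, so TorG is inactive.
With no repressor bound, *orvF* is transcribed.
So OrvF is produced and active.
With repressor OrvF bound, *morS* is not transcribed.
So MorS is not produced.
Mn²⁺ is absent, so HaxK is active.
Malonate is absent, so KosA is active.
With repressor KosA bound, *sovR* is not transcribed.
So SovR is not produced.
Zn²⁺ is absent, so BexF is inactive.
Xylulose is present, so MibR is active.
No repressor is bound and MibR is active, so *gorX* is transcribed.
So GorX is produced and active.
With repressor GorX bound, *elnN* is not transcribed.
So ElnN is not produced.
No activator is available at the *gixM* promoter, so *gixM* is not transcribed.
→ *gixM* is OFF in B.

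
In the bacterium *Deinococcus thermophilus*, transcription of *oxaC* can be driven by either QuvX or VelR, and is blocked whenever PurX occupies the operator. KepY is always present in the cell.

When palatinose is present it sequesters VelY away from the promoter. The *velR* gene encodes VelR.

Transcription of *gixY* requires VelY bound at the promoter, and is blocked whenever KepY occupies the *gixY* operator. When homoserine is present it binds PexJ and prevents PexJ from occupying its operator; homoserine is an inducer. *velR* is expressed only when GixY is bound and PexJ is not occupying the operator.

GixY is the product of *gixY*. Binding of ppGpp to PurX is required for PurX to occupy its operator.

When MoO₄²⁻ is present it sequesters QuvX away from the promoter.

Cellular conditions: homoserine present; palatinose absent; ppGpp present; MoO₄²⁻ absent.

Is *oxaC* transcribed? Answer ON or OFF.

OFF

MoO₄²⁻ is absent, so QuvX is active.
ppGpp is present, so PurX is active.
Palatinose is absent, so VelY is active.
KepY is produced constitutively and is active.
With repressor KepY bound, *gixY* is not transcribed.
So GixY is not produced.
Homoserine is present, so PexJ is inactive.
Required activator GixY is absent, so *velR* is not transcribed.
So VelR is not produced.
With repressor PurX bound, *oxaC* is not transcribed.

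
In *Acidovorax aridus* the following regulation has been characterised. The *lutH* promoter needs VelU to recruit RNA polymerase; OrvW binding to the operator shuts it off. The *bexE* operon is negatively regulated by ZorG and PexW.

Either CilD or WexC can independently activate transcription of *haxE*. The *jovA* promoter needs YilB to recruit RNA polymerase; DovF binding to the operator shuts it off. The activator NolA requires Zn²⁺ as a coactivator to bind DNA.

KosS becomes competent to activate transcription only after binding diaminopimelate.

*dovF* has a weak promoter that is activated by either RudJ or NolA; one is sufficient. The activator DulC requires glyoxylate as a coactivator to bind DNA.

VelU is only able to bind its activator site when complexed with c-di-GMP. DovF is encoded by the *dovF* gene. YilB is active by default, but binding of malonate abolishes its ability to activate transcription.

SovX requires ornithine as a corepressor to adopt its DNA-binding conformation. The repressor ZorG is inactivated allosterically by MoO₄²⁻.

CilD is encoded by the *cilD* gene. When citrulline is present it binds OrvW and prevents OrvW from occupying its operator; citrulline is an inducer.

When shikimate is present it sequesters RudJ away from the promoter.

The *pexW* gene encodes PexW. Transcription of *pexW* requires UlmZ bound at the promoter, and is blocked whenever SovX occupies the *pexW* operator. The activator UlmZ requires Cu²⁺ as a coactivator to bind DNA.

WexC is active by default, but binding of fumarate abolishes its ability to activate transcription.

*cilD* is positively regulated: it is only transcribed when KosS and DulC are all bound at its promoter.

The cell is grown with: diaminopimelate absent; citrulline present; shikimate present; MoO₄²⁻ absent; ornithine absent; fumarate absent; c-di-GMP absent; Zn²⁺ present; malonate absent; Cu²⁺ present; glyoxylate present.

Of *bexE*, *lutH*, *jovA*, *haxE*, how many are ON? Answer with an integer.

MoO₄²⁻ is absent, so ZorG is active.
Cu²⁺ is present, so UlmZ is active.
Ornithine is absent, so SovX is inactive.
No repressor is bound and UlmZ is active, so *pexW* is transcribed.
So PexW is produced and active.
With repressor ZorG bound, *bexE* is not transcribed.
→ *bexE* is OFF.
Citrulline is present, so OrvW is inactive.
c-di-GMP is absent, so VelU is inactive.
Required activator VelU is absent, so *lutH* is not transcribed.
→ *lutH* is OFF.
Malonate is absent, so YilB is active.
Shikimate is present, so RudJ is inactive.
Zn²⁺ is present, so NolA is active.
Activator NolA is present, so *dovF* is transcribed.
So DovF is produced and active.
With repressor DovF bound, *jovA* is not transcribed.
→ *jovA* is OFF.
Diaminopimelate is absent, so KosS is inactive.
Glyoxylate is present, so DulC is active.
Required activator KosS is absent, so *cilD* is not transcribed.
So CilD is not produced.
Fumarate is absent, so WexC is active.
Activator WexC is present, so *haxE* is transcribed.
→ *haxE* is ON.
1 of the 4 genes is transcribed.

1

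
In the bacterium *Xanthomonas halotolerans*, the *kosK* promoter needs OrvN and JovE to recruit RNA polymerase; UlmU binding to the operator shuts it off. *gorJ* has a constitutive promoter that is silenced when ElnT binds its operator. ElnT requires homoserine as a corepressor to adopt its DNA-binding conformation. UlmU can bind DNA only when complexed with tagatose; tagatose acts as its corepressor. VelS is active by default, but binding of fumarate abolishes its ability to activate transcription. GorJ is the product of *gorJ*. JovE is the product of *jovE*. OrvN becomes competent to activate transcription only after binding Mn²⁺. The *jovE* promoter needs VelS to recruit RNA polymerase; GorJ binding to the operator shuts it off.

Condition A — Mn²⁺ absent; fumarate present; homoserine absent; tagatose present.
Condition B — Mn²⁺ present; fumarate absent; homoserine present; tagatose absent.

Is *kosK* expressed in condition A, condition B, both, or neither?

Condition A:
Mn²⁺ is absent, so OrvN is inactive.
Fumarate is present, so VelS is inactive.
Homoserine is absent, so ElnT is inactive.
With no repressor bound, *gorJ* is transcribed.
So GorJ is produced and active.
With repressor GorJ bound, *jovE* is not transcribed.
So JovE is not produced.
Tagatose is present, so UlmU is active.
With repressor UlmU bound, *kosK* is not transcribed.
→ *kosK* is OFF in A.
Condition B:
Mn²⁺ is present, so OrvN is active.
Fumarate is absent, so VelS is active.
Homoserine is present, so ElnT is active.
With repressor ElnT bound, *gorJ* is not transcribed.
So GorJ is not produced.
No repressor is bound and VelS is active, so *jovE* is transcribed.
So JovE is produced and active.
Tagatose is absent, so UlmU is inactive.
No repressor is bound and OrvN and JovE are active, so *kosK* is transcribed.
→ *kosK* is ON in B.

B only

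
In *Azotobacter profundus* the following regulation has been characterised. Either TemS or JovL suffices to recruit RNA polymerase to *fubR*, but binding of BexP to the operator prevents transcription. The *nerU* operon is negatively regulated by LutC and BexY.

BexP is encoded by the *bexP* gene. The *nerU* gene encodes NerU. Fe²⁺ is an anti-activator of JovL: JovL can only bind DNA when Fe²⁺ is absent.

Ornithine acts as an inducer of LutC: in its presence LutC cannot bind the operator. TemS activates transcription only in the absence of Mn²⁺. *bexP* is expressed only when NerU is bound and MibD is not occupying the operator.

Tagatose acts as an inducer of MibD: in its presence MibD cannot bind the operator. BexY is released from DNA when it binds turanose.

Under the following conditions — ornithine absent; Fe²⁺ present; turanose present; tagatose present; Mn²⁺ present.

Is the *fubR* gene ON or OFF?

Ornithine is absent, so LutC is active.
Turanose is present, so BexY is inactive.
With repressor LutC bound, *nerU* is not transcribed.
So NerU is not produced.
Tagatose is present, so MibD is inactive.
Required activator NerU is absent, so *bexP* is not transcribed.
So BexP is not produced.
Mn²⁺ is present, so TemS is inactive.
Fe²⁺ is present, so JovL is inactive.
No activator is available at the *fubR* promoter, so *fubR* is not transcribed.

OFF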